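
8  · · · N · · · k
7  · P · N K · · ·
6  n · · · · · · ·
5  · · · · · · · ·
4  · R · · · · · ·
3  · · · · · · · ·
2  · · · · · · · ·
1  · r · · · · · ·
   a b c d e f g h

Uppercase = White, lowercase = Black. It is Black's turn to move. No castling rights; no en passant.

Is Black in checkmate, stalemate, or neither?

neither

Black to move; black king on h8.
In check: no.
Legal moves for Black: Kg8, Kh7, Kg7, Nb8, Nc7, Nc5, Nxb4, Rxb4, Rb3, Rb2, Rh1, Rg1, Rf1, Re1+, Rd1, Rc1, Ra1.
Black has 17 legal moves and is not in check → neither.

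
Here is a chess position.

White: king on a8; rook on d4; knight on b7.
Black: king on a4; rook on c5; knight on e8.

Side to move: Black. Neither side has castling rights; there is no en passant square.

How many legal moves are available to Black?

Black to move; king on a4.
In check: yes, from the white rook on d4.
Legal moves: Kb5, Kb3, Ka3, Rc4.
Count: 4.

4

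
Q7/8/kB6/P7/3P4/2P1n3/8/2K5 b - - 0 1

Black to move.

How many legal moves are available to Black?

Black to move; king on a6.
In check: yes, from the white queen on a8.
Legal moves: Kb5.
Count: 1.

1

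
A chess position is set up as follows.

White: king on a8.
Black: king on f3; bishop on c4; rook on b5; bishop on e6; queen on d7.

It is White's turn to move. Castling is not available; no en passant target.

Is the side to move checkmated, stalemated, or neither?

White to move; white king on a8.
In check: no.
King squares — a7: attacked by Qd7; b7: attacked by Rb5; b8: attacked by Rb5.
Legal moves for White: none.
Not in check and no legal moves → stalemate.

stalemate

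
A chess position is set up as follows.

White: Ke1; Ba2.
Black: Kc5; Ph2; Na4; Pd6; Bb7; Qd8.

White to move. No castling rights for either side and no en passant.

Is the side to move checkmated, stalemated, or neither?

White to move; white king on e1.
In check: no.
Legal moves for White: Bg8, Bf7, Be6, Bd5, Bc4, Bb3, Bb1, Kf2, Ke2, Kd2, Kf1, Kd1.
White has 12 legal moves and is not in check → neither.

neither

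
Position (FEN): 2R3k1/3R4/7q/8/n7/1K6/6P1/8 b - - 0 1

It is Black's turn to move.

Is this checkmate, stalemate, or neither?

Black to move; black king on g8.
In check: yes, from the white rook on c8.
Legal moves for Black: Qf8.
Black is in check but has 1 legal move → neither.

neither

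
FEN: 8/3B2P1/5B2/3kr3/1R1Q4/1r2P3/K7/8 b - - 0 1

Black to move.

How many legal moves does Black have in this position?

0

Black to move; king on d5.
In check: yes, from the white queen on d4.
Legal moves: none.
Count: 0.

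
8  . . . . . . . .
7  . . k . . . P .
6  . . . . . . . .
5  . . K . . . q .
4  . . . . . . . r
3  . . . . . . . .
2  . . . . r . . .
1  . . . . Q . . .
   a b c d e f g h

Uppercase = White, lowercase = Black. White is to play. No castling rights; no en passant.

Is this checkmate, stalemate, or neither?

White to move; white king on c5.
In check: yes, from the black queen on g5.
King squares — b4: attacked by Rh4; c4: attacked by Rh4; d4: attacked by Rh4; b5: attacked by Qg5; d5: attacked by Qg5; b6: attacked by Kc7; c6: attacked by Kc7; d6: attacked by Kc7.
Legal moves for White: none.
In check with no legal moves → checkmate.

checkmate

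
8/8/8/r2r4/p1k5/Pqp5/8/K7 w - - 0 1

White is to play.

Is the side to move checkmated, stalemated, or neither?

stalemate

White to move; white king on a1.
In check: no.
King squares — b1: attacked by Qb3; a2: attacked by Qb3; b2: attacked by Qb3.
Legal moves for White: none.
Not in check and no legal moves → stalemate.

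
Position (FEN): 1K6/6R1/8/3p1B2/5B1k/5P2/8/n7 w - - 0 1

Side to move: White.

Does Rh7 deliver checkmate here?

After Rh7: black king on h4; in check: yes, from the white rook on h7.
King squares — g3: attacked by Bf4; h3: attacked by Bf5; g4: attacked by Pf3; g5: attacked by Bf4; h5: attacked by Rh7.
Black has no legal moves → checkmate.

yes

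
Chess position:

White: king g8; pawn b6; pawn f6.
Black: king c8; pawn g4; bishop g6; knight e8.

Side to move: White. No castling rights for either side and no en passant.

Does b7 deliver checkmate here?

no

After b7: black king on c8; in check: yes, from the white pawn on b7.
Black has 5 legal replies: Kd8, Kb8, Kd7, Kc7, Kxb7.
In check but a legal move exists → not checkmate.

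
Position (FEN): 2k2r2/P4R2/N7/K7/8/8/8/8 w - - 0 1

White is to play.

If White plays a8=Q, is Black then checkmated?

yes

After a8=Q: black king on c8; in check: yes, from the white queen on a8.
King squares — b7: attacked by Rf7; c7: attacked by Na6; d7: attacked by Rf7; b8: attacked by Na6; d8: attacked by Qa8.
Black has no legal moves → checkmate.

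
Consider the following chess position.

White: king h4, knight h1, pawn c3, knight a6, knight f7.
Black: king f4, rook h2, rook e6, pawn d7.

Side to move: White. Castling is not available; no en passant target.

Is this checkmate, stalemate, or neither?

White to move; white king on h4.
In check: yes, from the black rook on h2.
King squares — g3: attacked by Kf4; h3: attacked by Rh2; g4: attacked by Kf4; g5: attacked by Kf4; h5: attacked by Rh2.
Legal moves for White: none.
In check with no legal moves → checkmate.

checkmate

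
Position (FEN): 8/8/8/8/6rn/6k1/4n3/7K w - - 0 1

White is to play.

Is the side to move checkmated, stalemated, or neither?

stalemate

White to move; white king on h1.
In check: no.
King squares — g1: attacked by Ne2; g2: attacked by Kg3; h2: attacked by Kg3.
Legal moves for White: none.
Not in check and no legal moves → stalemate.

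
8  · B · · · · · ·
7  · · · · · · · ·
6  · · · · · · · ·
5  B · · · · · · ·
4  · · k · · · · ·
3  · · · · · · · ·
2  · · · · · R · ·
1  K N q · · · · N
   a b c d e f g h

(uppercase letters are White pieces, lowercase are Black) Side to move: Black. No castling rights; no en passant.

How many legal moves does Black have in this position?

21

Black to move; king on c4.
In check: no.
Legal moves: Kd5, Kc5, Kb5, Kd4, Kd3, Kb3, Qh6, Qg5, Qf4, Qe3, Qc3+, Qa3+, Qd2, Qc2, Qb2+, Qxh1, Qg1, Qf1, Qe1, Qd1, Qxb1+.
Count: 21.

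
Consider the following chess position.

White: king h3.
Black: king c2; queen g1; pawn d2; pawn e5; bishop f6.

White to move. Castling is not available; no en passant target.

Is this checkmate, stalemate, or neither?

White to move; white king on h3.
In check: no.
King squares — g2: attacked by Qg1; h2: attacked by Qg1; g3: attacked by Qg1; g4: attacked by Qg1; h4: attacked by Bf6.
Legal moves for White: none.
Not in check and no legal moves → stalemate.

stalemate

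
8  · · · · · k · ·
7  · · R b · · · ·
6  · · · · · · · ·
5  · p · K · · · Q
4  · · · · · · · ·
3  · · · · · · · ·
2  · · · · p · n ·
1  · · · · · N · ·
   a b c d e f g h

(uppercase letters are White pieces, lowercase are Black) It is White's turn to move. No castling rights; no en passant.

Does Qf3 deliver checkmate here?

After Qf3: black king on f8; in check: yes, from the white queen on f3.
Black has 6 legal replies: Kg8, Ke8, Kg7, Ke7, Bf5, Nf4+.
In check but a legal move exists → not checkmate.

no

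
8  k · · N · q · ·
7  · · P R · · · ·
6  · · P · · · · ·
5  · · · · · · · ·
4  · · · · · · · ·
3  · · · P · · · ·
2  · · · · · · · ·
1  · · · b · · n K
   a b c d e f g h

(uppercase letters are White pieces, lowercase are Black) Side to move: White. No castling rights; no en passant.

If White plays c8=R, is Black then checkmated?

After c8=R: black king on a8; in check: yes, from the white rook on c8.
King squares — a7: attacked by Rd7; b7: attacked by Pc6; b8: attacked by Rc8.
Black has no legal moves → checkmate.

yes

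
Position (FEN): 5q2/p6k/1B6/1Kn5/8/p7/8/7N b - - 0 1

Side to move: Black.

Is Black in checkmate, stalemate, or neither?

neither

Black to move; black king on h7.
In check: no.
Legal moves for Black include: Qh8, Qg8, Qe8+, Qd8, Qc8, Qb8, Qa8, Qg7, Qf7, Qe7, Qh6, Qf6, Qd6, Qf5, Qf4, Qf3, Qf2, Qf1+, ... (list truncated; more exist).
Black has legal moves and is not in check → neither.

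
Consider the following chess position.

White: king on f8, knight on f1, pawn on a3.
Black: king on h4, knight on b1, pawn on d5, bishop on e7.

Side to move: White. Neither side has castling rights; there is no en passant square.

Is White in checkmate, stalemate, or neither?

White to move; white king on f8.
In check: yes, from the black bishop on e7.
Legal moves for White: Kg8, Ke8, Kg7, Kf7, Kxe7.
White is in check but has 5 legal moves → neither.

neither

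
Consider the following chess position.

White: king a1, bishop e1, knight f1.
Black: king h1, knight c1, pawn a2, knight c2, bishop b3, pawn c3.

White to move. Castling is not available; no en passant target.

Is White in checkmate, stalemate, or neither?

checkmate

White to move; white king on a1.
In check: yes, from the black knight on c2.
King squares — b1: attacked by Pa2; a2: attacked by Nc1; b2: attacked by Pc3.
Legal moves for White: none.
In check with no legal moves → checkmate.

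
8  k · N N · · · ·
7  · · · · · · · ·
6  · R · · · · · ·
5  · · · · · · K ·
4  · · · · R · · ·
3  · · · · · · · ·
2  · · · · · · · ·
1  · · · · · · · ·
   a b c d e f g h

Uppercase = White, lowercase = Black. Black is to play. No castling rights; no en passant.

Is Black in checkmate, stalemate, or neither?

Black to move; black king on a8.
In check: no.
King squares — a7: attacked by Nc8; b7: attacked by Rb6; b8: attacked by Rb6.
Legal moves for Black: none.
Not in check and no legal moves → stalemate.

stalemate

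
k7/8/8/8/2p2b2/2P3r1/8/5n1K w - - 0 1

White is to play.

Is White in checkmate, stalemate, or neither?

White to move; white king on h1.
In check: no.
King squares — g1: attacked by Rg3; g2: attacked by Rg3; h2: attacked by Nf1.
Legal moves for White: none.
Not in check and no legal moves → stalemate.

stalemate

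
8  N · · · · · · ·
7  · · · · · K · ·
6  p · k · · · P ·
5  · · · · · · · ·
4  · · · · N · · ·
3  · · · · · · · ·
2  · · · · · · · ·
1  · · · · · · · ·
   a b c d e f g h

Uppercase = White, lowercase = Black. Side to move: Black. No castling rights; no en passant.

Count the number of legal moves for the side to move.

Black to move; king on c6.
In check: no.
Legal moves: Kd7, Kb7, Kd5, Kb5, a5.
Count: 5.

5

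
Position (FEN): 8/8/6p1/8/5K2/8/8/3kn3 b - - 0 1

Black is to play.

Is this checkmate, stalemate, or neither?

neither

Black to move; black king on d1.
In check: no.
Legal moves for Black: Nf3, Nd3+, Ng2+, Nc2, Ke2, Kd2, Kc2, Kc1, g5+.
Black has 9 legal moves and is not in check → neither.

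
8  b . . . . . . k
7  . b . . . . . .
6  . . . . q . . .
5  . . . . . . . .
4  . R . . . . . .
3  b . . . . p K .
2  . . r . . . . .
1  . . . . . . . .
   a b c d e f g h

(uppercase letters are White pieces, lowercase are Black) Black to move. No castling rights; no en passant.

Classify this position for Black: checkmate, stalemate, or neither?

neither

Black to move; black king on h8.
In check: no.
Legal moves for Black include: Kg8, Kh7, Kg7, Bc8, Bc6, Ba6, Bd5, Be4, Qg8+, Qe8, Qc8, Qf7, Qe7, Qd7, Qh6, Qg6+, Qf6, Qd6+, ... (list truncated; more exist).
Black has legal moves and is not in check → neither.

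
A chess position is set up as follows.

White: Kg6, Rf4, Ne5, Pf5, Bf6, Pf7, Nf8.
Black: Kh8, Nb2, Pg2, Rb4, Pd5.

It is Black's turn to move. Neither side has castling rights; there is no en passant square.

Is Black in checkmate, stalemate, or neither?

Black to move; black king on h8.
In check: yes, from the white bishop on f6.
King squares — g7: attacked by Bf6; h7: attacked by Kg6; g8: attacked by Pf7.
Legal moves for Black: none.
In check with no legal moves → checkmate.

checkmate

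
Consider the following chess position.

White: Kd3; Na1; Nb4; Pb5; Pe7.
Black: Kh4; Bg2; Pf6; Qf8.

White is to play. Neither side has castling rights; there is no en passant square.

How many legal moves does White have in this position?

23

White to move; king on d3.
In check: no.
Legal moves: Nc6, Na6, Nd5, Nbc2, Na2, Kd4, Kc4, Ke3, Kc3, Ke2, Kd2, Kc2, Nb3, Nac2, exf8=Q, exf8=R, exf8=B, exf8=N, e8=Q, e8=R, e8=B, e8=N, b6.
Count: 23.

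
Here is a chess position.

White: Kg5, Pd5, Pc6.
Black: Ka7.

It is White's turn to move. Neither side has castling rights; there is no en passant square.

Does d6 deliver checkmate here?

After d6: black king on a7; in check: no.
Black is not in check, so this cannot be checkmate.

no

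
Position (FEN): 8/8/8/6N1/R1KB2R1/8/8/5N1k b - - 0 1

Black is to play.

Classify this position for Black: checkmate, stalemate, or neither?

Black to move; black king on h1.
In check: no.
King squares — g1: attacked by Bd4; g2: attacked by Rg4; h2: attacked by Nf1.
Legal moves for Black: none.
Not in check and no legal moves → stalemate.

stalemate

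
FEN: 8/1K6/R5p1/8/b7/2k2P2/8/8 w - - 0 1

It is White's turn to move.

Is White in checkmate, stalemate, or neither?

neither

White to move; white king on b7.
In check: no.
Legal moves for White: Kc8, Kb8, Ka8, Kc7, Ka7, Kb6, Ra8, Ra7, Rxg6, Rf6, Re6, Rd6, Rc6+, Rb6, Ra5, Rxa4, f4.
White has 17 legal moves and is not in check → neither.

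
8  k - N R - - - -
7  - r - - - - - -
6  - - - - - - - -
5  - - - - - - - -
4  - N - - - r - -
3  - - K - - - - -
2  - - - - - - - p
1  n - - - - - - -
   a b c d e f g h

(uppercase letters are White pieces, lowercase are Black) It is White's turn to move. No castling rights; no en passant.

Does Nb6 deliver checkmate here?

no

After Nb6: black king on a8; in check: yes, from the white knight on b6 and the white rook on d8.
Black has 1 legal reply: Ka7.
In check but a legal move exists → not checkmate.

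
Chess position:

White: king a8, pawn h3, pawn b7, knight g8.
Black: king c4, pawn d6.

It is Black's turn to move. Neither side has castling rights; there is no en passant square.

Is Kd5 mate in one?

After Kd5: white king on a8; in check: no.
White is not in check, so this cannot be checkmate.

no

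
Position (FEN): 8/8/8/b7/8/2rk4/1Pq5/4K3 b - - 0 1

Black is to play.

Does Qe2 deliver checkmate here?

After Qe2: white king on e1; in check: yes, from the black queen on e2.
King squares — d1: attacked by Qe2; f1: attacked by Qe2; d2: attacked by Qe2; e2: attacked by Kd3; f2: attacked by Qe2.
White has no legal moves → checkmate.

yes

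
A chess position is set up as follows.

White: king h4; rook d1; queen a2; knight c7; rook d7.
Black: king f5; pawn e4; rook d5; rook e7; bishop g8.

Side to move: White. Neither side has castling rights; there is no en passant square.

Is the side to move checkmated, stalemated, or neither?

White to move; white king on h4.
In check: no.
Legal moves for White include: Rd8, Rxe7, Rd6, R7xd5+, Ne8, Na8, Ne6, Na6, Nxd5, Nb5, Kh5, Kh3, Kg3, Qa8, Qa7, Qa6, Qxd5+, Qa5, ... (list truncated; more exist).
White has legal moves and is not in check → neither.

neither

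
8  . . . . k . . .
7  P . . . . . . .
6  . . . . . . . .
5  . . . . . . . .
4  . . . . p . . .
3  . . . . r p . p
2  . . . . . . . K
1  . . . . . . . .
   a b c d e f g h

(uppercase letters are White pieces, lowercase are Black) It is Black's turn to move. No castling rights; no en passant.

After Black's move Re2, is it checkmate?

no

After Re2: white king on h2; in check: yes, from the black rook on e2.
White has 4 legal replies: Kxh3, Kg3, Kh1, Kg1.
In check but a legal move exists → not checkmate.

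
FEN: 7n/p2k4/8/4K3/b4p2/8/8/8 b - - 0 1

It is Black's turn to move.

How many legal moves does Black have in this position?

16

Black to move; king on d7.
In check: no.
Legal moves: Nf7+, Ng6+, Ke8, Kd8, Kc8, Ke7, Kc7, Kc6, Bc6, Bb5, Bb3, Bc2, Bd1, a6, f3, a5.
Count: 16.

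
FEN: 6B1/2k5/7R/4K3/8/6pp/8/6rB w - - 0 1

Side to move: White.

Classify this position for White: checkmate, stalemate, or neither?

neither

White to move; white king on e5.
In check: no.
Legal moves for White include: Bh7, Bf7, Be6, Bgd5, Bc4, Bb3, Ba2, Rh8, Rh7+, Rg6, Rf6, Re6, Rd6, Rc6+, Rb6, Ra6, Rh5, Rh4, ... (list truncated; more exist).
White has legal moves and is not in check → neither.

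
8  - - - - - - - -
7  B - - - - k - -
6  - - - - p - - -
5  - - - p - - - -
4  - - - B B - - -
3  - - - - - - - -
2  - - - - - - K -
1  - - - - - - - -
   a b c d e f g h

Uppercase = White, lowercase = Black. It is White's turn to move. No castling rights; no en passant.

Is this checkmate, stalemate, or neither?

neither

White to move; white king on g2.
In check: no.
Legal moves for White include: Bb8, Bab6, Bac5, Bh7, Bg6+, Bf5, Bxd5, Bf3, Bd3, Bc2, Bb1, Bh8, Bg7, Bf6, Bdb6, Be5, Bdc5, Be3, ... (list truncated; more exist).
White has legal moves and is not in check → neither.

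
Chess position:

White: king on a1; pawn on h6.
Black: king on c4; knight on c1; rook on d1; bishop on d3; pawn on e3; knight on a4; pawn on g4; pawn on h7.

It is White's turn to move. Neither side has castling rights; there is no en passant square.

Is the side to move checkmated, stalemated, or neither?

White to move; white king on a1.
In check: no.
King squares — b1: attacked by Bd3; a2: attacked by Nc1; b2: attacked by Na4.
Legal moves for White: none.
Not in check and no legal moves → stalemate.

stalemate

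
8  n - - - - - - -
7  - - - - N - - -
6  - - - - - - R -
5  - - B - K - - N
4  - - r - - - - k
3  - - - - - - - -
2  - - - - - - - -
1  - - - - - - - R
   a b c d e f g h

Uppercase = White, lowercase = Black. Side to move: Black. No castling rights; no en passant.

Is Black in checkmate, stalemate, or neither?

checkmate

Black to move; black king on h4.
In check: yes, from the white rook on h1.
King squares — g3: attacked by Nh5; h3: attacked by Rh1; g4: attacked by Rg6; g5: attacked by Rg6; h5: attacked by Rh1.
Legal moves for Black: none.
In check with no legal moves → checkmate.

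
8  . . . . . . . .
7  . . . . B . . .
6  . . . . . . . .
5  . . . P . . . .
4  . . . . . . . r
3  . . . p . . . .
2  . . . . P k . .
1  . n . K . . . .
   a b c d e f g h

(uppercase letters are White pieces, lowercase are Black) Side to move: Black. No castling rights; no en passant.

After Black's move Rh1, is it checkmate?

yes

After Rh1: white king on d1; in check: yes, from the black rook on h1.
King squares — c1: attacked by Rh1; e1: attacked by Rh1; c2: attacked by Pd3; d2: attacked by Nb1; e2: own pawn.
White has no legal moves → checkmate.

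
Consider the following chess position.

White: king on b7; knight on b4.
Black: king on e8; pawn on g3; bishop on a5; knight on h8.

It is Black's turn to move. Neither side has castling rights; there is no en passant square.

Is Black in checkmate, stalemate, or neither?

neither

Black to move; black king on e8.
In check: no.
Legal moves for Black: Nf7, Ng6, Kf8, Kd8, Kf7, Ke7, Kd7, Bd8, Bc7, Bb6, Bxb4, g2.
Black has 12 legal moves and is not in check → neither.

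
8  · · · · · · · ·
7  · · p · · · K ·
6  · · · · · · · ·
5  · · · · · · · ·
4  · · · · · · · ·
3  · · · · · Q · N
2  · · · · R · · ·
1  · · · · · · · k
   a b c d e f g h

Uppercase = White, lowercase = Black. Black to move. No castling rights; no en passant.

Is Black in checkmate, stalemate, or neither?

checkmate

Black to move; black king on h1.
In check: yes, from the white queen on f3.
King squares — g1: attacked by Nh3; g2: attacked by Re2; h2: attacked by Re2.
Legal moves for Black: none.
In check with no legal moves → checkmate.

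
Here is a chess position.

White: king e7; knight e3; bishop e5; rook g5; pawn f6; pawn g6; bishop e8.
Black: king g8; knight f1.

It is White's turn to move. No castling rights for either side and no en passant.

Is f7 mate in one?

yes

After f7: black king on g8; in check: yes, from the white pawn on f7.
King squares — f7: attacked by Pg6; g7: attacked by Be5; h7: attacked by Pg6; f8: attacked by Ke7; h8: attacked by Be5.
Black has no legal moves → checkmate.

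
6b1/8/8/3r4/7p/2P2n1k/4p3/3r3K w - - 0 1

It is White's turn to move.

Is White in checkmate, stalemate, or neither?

checkmate

White to move; white king on h1.
In check: yes, from the black rook on d1.
King squares — g1: attacked by Rd1; g2: attacked by Kh3; h2: attacked by Nf3.
Legal moves for White: none.
In check with no legal moves → checkmate.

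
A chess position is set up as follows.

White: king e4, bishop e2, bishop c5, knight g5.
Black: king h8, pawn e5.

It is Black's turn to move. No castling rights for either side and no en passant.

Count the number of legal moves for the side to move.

Black to move; king on h8.
In check: no.
Legal moves: Kg8, Kg7.
Count: 2.

2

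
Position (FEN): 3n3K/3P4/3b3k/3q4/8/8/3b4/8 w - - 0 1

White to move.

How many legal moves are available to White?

White to move; king on h8.
In check: no.
Legal moves: none.
Count: 0.

0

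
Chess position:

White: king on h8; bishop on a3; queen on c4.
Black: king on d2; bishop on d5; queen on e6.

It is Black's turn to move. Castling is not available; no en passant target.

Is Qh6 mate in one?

yes

After Qh6: white king on h8; in check: yes, from the black queen on h6.
King squares — g7: attacked by Qh6; h7: attacked by Qh6; g8: attacked by Bd5.
White has no legal moves → checkmate.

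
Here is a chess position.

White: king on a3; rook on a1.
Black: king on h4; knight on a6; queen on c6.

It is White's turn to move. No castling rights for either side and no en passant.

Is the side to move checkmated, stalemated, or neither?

neither

White to move; white king on a3.
In check: no.
Legal moves for White: Kb3, Kb2, Ka2, Ra2, Rh1+, Rg1, Rf1, Re1, Rd1, Rc1, Rb1.
White has 11 legal moves and is not in check → neither.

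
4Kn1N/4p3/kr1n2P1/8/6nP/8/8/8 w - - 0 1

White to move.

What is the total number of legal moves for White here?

3

White to move; king on e8.
In check: yes, from the black knight on d6.
Legal moves: Kxf8, Kd8, Kxe7.
Count: 3.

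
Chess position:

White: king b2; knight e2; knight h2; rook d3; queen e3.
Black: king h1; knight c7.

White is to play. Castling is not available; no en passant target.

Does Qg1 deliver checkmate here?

yes

After Qg1: black king on h1; in check: yes, from the white queen on g1.
King squares — g1: attacked by Ne2; g2: attacked by Qg1; h2: attacked by Qg1.
Black has no legal moves → checkmate.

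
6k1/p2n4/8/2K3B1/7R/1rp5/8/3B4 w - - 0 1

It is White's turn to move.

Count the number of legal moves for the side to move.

White to move; king on c5.
In check: yes, from the black knight on d7.
Legal moves: Kd6, Kc6, Kd5, Kd4, Kc4.
Count: 5.

5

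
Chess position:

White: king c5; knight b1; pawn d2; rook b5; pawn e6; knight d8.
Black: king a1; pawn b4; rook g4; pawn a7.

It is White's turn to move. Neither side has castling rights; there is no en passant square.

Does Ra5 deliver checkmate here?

no

After Ra5: black king on a1; in check: yes, from the white rook on a5.
Black has 2 legal replies: Kb2, Kxb1.
In check but a legal move exists → not checkmate.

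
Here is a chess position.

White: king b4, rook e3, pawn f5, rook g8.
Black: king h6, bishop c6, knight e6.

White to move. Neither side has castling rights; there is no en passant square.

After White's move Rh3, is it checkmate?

After Rh3: black king on h6; in check: yes, from the white rook on h3.
King squares — g5: attacked by Rg8; h5: attacked by Rh3; g6: attacked by Pf5; g7: attacked by Rg8; h7: attacked by Rh3.
Black has no legal moves → checkmate.

yes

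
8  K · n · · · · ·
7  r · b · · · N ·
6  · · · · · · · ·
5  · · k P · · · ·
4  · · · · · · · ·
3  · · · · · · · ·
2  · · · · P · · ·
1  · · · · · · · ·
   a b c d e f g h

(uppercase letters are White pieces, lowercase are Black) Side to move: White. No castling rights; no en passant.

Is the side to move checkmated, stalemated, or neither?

checkmate

White to move; white king on a8.
In check: yes, from the black rook on a7.
King squares — a7: attacked by Nc8; b7: attacked by Ra7; b8: attacked by Bc7.
Legal moves for White: none.
In check with no legal moves → checkmate.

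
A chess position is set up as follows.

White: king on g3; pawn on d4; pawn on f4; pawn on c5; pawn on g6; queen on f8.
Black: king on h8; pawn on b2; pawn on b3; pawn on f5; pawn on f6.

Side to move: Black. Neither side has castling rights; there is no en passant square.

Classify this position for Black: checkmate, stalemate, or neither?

Black to move; black king on h8.
In check: yes, from the white queen on f8.
King squares — g7: attacked by Qf8; h7: attacked by Pg6; g8: attacked by Qf8.
Legal moves for Black: none.
In check with no legal moves → checkmate.

checkmate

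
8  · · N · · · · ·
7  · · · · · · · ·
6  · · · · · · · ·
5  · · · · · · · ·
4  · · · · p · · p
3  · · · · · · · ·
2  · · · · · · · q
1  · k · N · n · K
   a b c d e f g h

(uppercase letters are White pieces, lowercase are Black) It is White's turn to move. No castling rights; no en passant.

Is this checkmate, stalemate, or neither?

White to move; white king on h1.
In check: yes, from the black queen on h2.
King squares — g1: attacked by Qh2; g2: attacked by Qh2; h2: attacked by Nf1.
Legal moves for White: none.
In check with no legal moves → checkmate.

checkmate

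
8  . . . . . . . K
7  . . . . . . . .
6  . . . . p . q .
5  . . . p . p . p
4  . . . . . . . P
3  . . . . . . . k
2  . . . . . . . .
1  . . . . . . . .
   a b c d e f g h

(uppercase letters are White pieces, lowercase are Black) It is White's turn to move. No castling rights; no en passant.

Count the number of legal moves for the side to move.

White to move; king on h8.
In check: no.
Legal moves: none.
Count: 0.

0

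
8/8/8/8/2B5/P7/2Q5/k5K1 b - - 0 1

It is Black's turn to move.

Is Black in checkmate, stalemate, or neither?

stalemate

Black to move; black king on a1.
In check: no.
King squares — b1: attacked by Qc2; a2: attacked by Qc2; b2: attacked by Qc2.
Legal moves for Black: none.
Not in check and no legal moves → stalemate.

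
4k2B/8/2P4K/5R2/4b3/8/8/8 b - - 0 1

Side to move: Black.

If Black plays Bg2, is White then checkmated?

no

After Bg2: white king on h6; in check: no.
White is not in check, so this cannot be checkmate.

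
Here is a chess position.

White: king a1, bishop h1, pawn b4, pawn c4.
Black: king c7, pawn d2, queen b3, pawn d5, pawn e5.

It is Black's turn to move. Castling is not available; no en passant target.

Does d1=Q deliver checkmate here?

yes

After d1=Q: white king on a1; in check: yes, from the black queen on d1.
King squares — b1: attacked by Qd1; a2: attacked by Qb3; b2: attacked by Qb3.
White has no legal moves → checkmate.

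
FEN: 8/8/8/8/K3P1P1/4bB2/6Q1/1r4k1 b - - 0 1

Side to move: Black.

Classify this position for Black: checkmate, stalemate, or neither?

checkmate

Black to move; black king on g1.
In check: yes, from the white queen on g2.
King squares — f1: attacked by Qg2; h1: attacked by Qg2; f2: attacked by Qg2; g2: attacked by Bf3; h2: attacked by Qg2.
Legal moves for Black: none.
In check with no legal moves → checkmate.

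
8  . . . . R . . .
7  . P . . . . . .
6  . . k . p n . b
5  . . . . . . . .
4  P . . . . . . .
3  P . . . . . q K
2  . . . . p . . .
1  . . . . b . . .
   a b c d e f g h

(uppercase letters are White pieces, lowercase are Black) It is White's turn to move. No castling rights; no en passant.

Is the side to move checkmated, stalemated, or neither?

checkmate

White to move; white king on h3.
In check: yes, from the black queen on g3.
King squares — g2: attacked by Qg3; h2: attacked by Qg3; g3: attacked by Be1; g4: attacked by Qg3; h4: attacked by Qg3.
Legal moves for White: none.
In check with no legal moves → checkmate.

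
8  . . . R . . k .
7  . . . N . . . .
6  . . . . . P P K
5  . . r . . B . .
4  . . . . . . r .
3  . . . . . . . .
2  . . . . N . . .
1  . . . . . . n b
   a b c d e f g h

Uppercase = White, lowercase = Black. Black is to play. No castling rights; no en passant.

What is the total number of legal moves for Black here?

0

Black to move; king on g8.
In check: yes, from the white rook on d8.
Legal moves: none.
Count: 0.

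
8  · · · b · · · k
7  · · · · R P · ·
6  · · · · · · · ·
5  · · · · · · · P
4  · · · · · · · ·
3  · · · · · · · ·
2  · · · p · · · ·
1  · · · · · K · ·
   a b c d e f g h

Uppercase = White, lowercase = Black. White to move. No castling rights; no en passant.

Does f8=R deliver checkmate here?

After f8=R: black king on h8; in check: yes, from the white rook on f8.
King squares — g7: attacked by Re7; h7: attacked by Re7; g8: attacked by Rf8.
Black has no legal moves → checkmate.

yes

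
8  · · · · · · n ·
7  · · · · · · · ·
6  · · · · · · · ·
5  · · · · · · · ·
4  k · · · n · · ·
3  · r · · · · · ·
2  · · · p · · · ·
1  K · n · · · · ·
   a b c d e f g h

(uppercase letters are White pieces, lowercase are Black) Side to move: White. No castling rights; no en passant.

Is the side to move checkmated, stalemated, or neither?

stalemate

White to move; white king on a1.
In check: no.
King squares — b1: attacked by Rb3; a2: attacked by Nc1; b2: attacked by Rb3.
Legal moves for White: none.
Not in check and no legal moves → stalemate.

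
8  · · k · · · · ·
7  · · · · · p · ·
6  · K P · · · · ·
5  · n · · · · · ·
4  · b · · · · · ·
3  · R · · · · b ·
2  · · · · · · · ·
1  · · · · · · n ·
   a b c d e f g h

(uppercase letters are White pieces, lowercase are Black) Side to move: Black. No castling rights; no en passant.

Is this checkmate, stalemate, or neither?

neither

Black to move; black king on c8.
In check: no.
Legal moves for Black include: Kd8, Kb8, Nc7, Na7, Nd6, Nd4, Nc3, Na3, Bf8, Be7, Bbd6, Bc5+, Ba5+, Bc3, Ba3, Bd2, Bbe1, Bb8, ... (list truncated; more exist).
Black has legal moves and is not in check → neither.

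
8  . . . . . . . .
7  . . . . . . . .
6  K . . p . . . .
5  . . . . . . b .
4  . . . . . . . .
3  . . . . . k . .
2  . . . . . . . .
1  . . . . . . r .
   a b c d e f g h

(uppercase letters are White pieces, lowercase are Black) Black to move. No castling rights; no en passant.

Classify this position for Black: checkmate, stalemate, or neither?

Black to move; black king on f3.
In check: no.
Legal moves for Black include: Bd8, Be7, Bh6, Bf6, Bh4, Bf4, Be3, Bd2, Bc1, Kg4, Kf4, Ke4, Kg3, Ke3, Kg2, Kf2, Ke2, Rg4, ... (list truncated; more exist).
Black has legal moves and is not in check → neither.

neither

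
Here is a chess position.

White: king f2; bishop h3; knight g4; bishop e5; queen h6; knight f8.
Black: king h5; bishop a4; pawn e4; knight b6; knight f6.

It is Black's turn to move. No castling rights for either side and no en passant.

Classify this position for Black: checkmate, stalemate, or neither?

checkmate

Black to move; black king on h5.
In check: yes, from the white queen on h6.
King squares — g4: attacked by Bh3; h4: attacked by Qh6; g5: attacked by Qh6; g6: attacked by Qh6; h6: attacked by Ng4.
Legal moves for Black: none.
In check with no legal moves → checkmate.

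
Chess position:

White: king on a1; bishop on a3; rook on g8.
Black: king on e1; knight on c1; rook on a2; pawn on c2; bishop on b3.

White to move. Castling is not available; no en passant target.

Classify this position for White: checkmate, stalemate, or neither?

White to move; white king on a1.
In check: yes, from the black rook on a2.
King squares — b1: attacked by Pc2; a2: attacked by Nc1; b2: attacked by Ra2.
Legal moves for White: none.
In check with no legal moves → checkmate.

checkmate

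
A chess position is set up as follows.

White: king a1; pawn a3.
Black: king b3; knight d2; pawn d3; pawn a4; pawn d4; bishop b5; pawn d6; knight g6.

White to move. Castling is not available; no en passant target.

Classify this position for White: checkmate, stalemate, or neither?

White to move; white king on a1.
In check: no.
King squares — b1: attacked by Nd2; a2: attacked by Kb3; b2: attacked by Kb3.
Legal moves for White: none.
Not in check and no legal moves → stalemate.

stalemate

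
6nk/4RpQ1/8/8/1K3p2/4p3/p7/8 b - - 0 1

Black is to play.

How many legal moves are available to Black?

Black to move; king on h8.
In check: yes, from the white queen on g7.
Legal moves: Kxg7.
Count: 1.

1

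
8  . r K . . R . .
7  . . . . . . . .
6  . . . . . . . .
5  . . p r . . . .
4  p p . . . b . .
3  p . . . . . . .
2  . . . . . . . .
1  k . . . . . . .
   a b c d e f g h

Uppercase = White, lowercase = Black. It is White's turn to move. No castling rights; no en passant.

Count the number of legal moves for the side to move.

0

White to move; king on c8.
In check: yes, from the black rook on b8.
Legal moves: none.
Count: 0.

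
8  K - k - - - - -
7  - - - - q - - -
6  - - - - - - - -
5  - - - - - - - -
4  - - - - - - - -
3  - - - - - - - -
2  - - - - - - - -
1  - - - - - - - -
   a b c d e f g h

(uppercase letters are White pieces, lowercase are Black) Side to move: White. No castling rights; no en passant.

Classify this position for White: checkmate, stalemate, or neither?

stalemate

White to move; white king on a8.
In check: no.
King squares — a7: attacked by Qe7; b7: attacked by Qe7; b8: attacked by Kc8.
Legal moves for White: none.
Not in check and no legal moves → stalemate.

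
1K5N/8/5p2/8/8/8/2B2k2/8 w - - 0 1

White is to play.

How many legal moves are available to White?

16

White to move; king on b8.
In check: no.
Legal moves: Nf7, Ng6, Kc8, Ka8, Kc7, Kb7, Ka7, Bh7, Bg6, Bf5, Be4, Ba4, Bd3, Bb3, Bd1, Bb1.
Count: 16.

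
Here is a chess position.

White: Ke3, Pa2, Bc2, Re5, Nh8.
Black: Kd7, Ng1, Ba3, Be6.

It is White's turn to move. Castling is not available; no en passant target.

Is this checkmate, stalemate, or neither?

White to move; white king on e3.
In check: no.
Legal moves for White include: Nf7, Ng6, Rxe6, Rh5, Rg5, Rf5, Rd5+, Rc5, Rb5, Ra5, Re4, Kf4, Ke4, Kd4, Kd3, Kf2, Kd2, Bh7, ... (list truncated; more exist).
White has legal moves and is not in check → neither.

neither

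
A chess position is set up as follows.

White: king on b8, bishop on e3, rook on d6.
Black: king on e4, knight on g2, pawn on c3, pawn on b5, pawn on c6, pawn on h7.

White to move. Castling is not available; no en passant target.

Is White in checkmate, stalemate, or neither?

White to move; white king on b8.
In check: no.
Legal moves for White include: Kc8, Ka8, Kc7, Kb7, Ka7, Rd8, Rd7, Rh6, Rg6, Rf6, Re6+, Rxc6, Rd5, Rd4+, Rd3, Rd2, Rd1, Ba7, ... (list truncated; more exist).
White has legal moves and is not in check → neither.

neither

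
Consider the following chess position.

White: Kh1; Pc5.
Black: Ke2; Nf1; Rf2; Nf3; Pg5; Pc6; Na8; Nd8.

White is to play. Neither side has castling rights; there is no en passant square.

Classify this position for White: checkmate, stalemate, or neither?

stalemate

White to move; white king on h1.
In check: no.
King squares — g1: attacked by Nf3; g2: attacked by Rf2; h2: attacked by Nf1.
Legal moves for White: none.
Not in check and no legal moves → stalemate.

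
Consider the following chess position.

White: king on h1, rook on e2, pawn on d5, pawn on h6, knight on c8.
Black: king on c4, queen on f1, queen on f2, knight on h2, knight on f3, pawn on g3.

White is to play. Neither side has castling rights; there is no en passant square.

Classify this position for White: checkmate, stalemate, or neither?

checkmate

White to move; white king on h1.
In check: yes, from the black queen on f1.
King squares — g1: attacked by Qf1; g2: attacked by Qf1; h2: attacked by Qf2.
Legal moves for White: none.
In check with no legal moves → checkmate.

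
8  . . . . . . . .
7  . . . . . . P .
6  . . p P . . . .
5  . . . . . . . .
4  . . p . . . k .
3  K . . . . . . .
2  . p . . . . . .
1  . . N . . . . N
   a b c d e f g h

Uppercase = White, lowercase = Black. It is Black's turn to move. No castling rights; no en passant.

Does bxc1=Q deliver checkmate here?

no

After bxc1=Q: white king on a3; in check: yes, from the black queen on c1.
White has 3 legal replies: Kb4, Ka4, Ka2.
In check but a legal move exists → not checkmate.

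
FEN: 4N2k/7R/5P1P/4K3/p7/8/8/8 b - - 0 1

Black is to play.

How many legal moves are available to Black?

2

Black to move; king on h8.
In check: yes, from the white rook on h7.
Legal moves: Kg8, Kxh7.
Count: 2.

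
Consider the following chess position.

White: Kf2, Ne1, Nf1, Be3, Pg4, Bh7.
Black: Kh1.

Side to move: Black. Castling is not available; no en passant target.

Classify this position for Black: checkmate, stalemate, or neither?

stalemate

Black to move; black king on h1.
In check: no.
King squares — g1: attacked by Kf2; g2: attacked by Ne1; h2: attacked by Nf1.
Legal moves for Black: none.
Not in check and no legal moves → stalemate.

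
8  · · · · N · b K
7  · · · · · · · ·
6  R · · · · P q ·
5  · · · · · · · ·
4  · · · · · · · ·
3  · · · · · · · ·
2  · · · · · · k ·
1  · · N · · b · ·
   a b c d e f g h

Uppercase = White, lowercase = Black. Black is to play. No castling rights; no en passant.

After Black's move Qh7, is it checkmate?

yes

After Qh7: white king on h8; in check: yes, from the black queen on h7.
King squares — g7: attacked by Qh7; h7: attacked by Bg8; g8: attacked by Qh7.
White has no legal moves → checkmate.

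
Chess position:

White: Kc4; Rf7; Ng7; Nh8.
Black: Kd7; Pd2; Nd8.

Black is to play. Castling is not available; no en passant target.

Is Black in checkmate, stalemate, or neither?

neither

Black to move; black king on d7.
In check: yes, from the white rook on f7.
Legal moves for Black: Kc8, Kd6, Kc6, Nxf7.
Black is in check but has 4 legal moves → neither.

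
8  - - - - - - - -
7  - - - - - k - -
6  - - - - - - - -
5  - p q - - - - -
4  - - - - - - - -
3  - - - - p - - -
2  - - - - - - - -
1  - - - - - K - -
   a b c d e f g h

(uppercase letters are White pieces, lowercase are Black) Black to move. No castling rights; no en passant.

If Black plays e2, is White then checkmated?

no

After e2: white king on f1; in check: yes, from the black pawn on e2.
White has 3 legal replies: Kg2, Kxe2, Ke1.
In check but a legal move exists → not checkmate.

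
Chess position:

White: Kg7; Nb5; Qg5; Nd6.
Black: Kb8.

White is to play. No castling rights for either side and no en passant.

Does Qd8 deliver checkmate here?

After Qd8: black king on b8; in check: yes, from the white queen on d8.
King squares — a7: attacked by Nb5; b7: attacked by Nd6; c7: attacked by Nb5; a8: attacked by Qd8; c8: attacked by Nd6.
Black has no legal moves → checkmate.

yes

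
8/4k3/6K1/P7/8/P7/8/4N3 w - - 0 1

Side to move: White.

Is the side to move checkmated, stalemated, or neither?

White to move; white king on g6.
In check: no.
Legal moves for White: Kh7, Kg7, Kh6, Kh5, Kg5, Kf5, Nf3, Nd3, Ng2, Nc2, a6, a4.
White has 12 legal moves and is not in check → neither.

neither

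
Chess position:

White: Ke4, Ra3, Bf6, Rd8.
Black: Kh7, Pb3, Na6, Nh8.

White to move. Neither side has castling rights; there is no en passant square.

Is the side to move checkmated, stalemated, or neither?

White to move; white king on e4.
In check: no.
Legal moves for White include: Rxh8+, Rg8, Rf8, Re8, Rc8, Rb8, Ra8, Rd7+, Rd6, Rd5, Rd4, Rd3, Rd2, Rd1, Bxh8, Bg7, Be7, Bg5, ... (list truncated; more exist).
White has legal moves and is not in check → neither.

neither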